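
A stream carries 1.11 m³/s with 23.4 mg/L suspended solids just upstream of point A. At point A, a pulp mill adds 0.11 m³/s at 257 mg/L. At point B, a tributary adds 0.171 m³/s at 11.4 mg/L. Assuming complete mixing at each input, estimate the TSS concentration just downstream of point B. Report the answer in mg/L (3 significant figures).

After input A: C = (1.11·23.4 + 0.11·257) / 1.22 = 44.46 mg/L.
After input B: C = (1.22·44.46 + 0.171·11.4) / 1.391 = 40.4 mg/L.

40.4 mg/L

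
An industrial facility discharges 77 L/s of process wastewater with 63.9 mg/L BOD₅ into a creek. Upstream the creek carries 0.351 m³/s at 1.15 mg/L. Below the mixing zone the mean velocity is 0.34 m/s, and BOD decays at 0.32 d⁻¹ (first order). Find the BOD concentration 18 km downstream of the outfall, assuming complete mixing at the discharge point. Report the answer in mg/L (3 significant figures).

10.2 mg/L

77 L/s = 0.077 m³/s.
After complete mixing, C₀ = (0.077·63.9 + 0.351·1.15) / 0.428 = 12.44 mg/L.
Travel time t = 1.8e+04 m / 0.34 m/s = 5.294e+04 s = 0.6127 d.
C = 12.44·exp(−0.32·0.6127) = 12.44·0.8219 = 10.22 mg/L.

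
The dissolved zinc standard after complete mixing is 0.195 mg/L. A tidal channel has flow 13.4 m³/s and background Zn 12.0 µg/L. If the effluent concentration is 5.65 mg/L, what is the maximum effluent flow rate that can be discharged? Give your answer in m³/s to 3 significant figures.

12.0 µg/L = 0.012 mg/L.
Mass balance at complete mixing: C_std·(Q_w + Q_r) = Q_w·C_e + Q_r·C_b.
Rearranging, Q_w = Q_r·(C_std − C_b)/(C_e − C_std) = 13.4·(0.195 − 0.012) / (5.65 − 0.195) = 0.4495 m³/s.

0.450 m³/s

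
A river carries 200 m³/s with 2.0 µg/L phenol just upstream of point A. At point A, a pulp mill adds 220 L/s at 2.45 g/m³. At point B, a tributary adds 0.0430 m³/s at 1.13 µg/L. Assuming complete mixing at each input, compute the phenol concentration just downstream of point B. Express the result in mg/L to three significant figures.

0.00469 mg/L

2.0 µg/L = 0.002 mg/L.
220 L/s = 0.22 m³/s.
After input A: C = (200·0.002 + 0.22·2.45) / 200.2 = 0.00469 mg/L.
1.13 µg/L = 0.00113 mg/L.
After input B: C = (200.2·0.00469 + 0.043·0.00113) / 200.3 = 0.004689 mg/L.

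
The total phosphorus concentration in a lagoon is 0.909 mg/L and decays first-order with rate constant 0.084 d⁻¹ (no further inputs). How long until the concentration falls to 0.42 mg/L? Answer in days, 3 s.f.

9.19 d

t = ln(C₀/C)/k = ln(0.909/0.42)/0.084 = 0.7721/0.084 = 9.192 d.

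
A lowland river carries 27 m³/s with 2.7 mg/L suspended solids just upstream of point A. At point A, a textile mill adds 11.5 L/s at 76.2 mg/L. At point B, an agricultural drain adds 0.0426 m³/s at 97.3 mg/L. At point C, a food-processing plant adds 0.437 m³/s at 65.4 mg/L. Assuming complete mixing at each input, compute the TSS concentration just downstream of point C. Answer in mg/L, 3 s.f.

3.87 mg/L

11.5 L/s = 0.0115 m³/s.
After input A: C = (27·2.7 + 0.0115·76.2) / 27.01 = 2.731 mg/L.
After input B: C = (27.01·2.731 + 0.0426·97.3) / 27.05 = 2.88 mg/L.
After input C: C = (27.05·2.88 + 0.437·65.4) / 27.49 = 3.874 mg/L.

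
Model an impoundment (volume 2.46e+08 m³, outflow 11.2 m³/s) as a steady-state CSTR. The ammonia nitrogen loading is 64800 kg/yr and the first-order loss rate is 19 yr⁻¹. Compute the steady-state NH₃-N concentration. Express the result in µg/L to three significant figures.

Outflow Q = 11.2 m³/s × 3.156e+07 s/yr = 3.534e+08 m³/yr.
Steady-state CSTR mass balance: W = Q·C + k·V·C, so C = W/(Q + kV).
Q + kV = 3.534e+08 + 19·2.46e+08 = 5.027e+09 m³/yr.
C = 64800/5.027e+09 = 1.289e-05 kg/m³ = 0.01289 mg/L = 12.89 µg/L.

12.9 µg/L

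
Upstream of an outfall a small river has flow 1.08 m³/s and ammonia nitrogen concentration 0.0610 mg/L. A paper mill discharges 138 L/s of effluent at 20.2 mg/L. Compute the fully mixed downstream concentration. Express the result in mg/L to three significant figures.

138 L/s = 0.138 m³/s.
Flow-weighted mixing gives C = (0.138·20.2 + 1.08·0.061) / (0.138 + 1.08) = 2.853/1.218 = 2.343 mg/L.

2.34 mg/L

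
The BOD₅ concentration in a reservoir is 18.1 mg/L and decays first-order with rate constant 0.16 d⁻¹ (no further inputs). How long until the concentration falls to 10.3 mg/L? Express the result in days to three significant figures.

t = ln(C₀/C)/k = ln(18.1/10.3)/0.16 = 0.5638/0.16 = 3.524 d.

3.52 d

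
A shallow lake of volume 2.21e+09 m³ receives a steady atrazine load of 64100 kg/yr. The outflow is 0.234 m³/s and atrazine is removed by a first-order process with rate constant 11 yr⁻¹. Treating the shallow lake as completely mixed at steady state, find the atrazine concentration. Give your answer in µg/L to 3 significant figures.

Outflow Q = 0.234 m³/s × 3.156e+07 s/yr = 7.384e+06 m³/yr.
Steady-state CSTR mass balance: W = Q·C + k·V·C, so C = W/(Q + kV).
Q + kV = 7.384e+06 + 11·2.21e+09 = 2.432e+10 m³/yr.
C = 64100/2.432e+10 = 2.636e-06 kg/m³ = 0.002636 mg/L = 2.636 µg/L.

2.64 µg/L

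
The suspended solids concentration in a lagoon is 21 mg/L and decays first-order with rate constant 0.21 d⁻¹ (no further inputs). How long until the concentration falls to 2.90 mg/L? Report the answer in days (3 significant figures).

t = ln(C₀/C)/k = ln(21/2.90)/0.21 = 1.98/0.21 = 9.428 d.

9.43 d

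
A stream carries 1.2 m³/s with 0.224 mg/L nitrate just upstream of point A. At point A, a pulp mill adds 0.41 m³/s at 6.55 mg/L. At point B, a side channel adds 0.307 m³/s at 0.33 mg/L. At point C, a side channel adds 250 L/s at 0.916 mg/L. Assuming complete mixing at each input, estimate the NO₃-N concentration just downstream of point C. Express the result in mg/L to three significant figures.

1.52 mg/L

After input A: C = (1.2·0.224 + 0.41·6.55) / 1.61 = 1.835 mg/L.
After input B: C = (1.61·1.835 + 0.307·0.33) / 1.917 = 1.594 mg/L.
250 L/s = 0.25 m³/s.
After input C: C = (1.917·1.594 + 0.25·0.916) / 2.167 = 1.516 mg/L.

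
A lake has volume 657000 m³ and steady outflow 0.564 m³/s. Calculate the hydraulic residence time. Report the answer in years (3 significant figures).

Q = 0.564 m³/s × 3.156e+07 s/yr = 1.78e+07 m³/yr.
Hydraulic residence time τ = V/Q = 657000/1.78e+07 = 0.03691 yr.

0.0369 yr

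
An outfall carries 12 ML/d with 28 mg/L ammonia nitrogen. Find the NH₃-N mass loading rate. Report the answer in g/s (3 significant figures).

12 ML/d = 0.1389 m³/s.
Mass flux = Q·C = 0.1389 m³/s × 28 g/m³ = 3.889 g/s.

3.89 g/s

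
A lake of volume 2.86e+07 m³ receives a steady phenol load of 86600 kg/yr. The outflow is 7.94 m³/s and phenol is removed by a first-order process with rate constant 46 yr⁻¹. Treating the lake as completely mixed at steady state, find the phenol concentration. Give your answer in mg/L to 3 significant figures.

Outflow Q = 7.94 m³/s × 3.156e+07 s/yr = 2.506e+08 m³/yr.
Steady-state CSTR mass balance: W = Q·C + k·V·C, so C = W/(Q + kV).
Q + kV = 2.506e+08 + 46·2.86e+07 = 1.566e+09 m³/yr.
C = 86600/1.566e+09 = 5.529e-05 kg/m³ = 0.05529 mg/L.

0.0553 mg/L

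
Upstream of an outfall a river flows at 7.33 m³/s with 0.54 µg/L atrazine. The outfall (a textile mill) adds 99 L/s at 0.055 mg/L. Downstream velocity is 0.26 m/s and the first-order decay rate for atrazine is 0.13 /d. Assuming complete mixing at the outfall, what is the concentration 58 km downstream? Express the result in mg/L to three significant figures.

0.000905 mg/L

99 L/s = 0.099 m³/s.
0.54 µg/L = 0.00054 mg/L.
After complete mixing, C₀ = (0.099·0.055 + 7.33·0.00054) / 7.429 = 0.001266 mg/L.
Travel time t = 5.8e+04 m / 0.26 m/s = 2.231e+05 s = 2.582 d.
C = 0.001266·exp(−0.13·2.582) = 0.001266·0.7149 = 0.0009048 mg/L.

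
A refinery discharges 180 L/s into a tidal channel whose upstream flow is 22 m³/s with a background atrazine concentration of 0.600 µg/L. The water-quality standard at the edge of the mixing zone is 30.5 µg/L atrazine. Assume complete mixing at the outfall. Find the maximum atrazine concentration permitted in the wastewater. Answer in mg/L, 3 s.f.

180 L/s = 0.18 m³/s.
0.600 µg/L = 0.0006 mg/L.
30.5 µg/L = 0.0305 mg/L.
Mass balance: 0.0305·22.18 = 0.18·Cₑ + 22·0.0006.
Cₑ = (0.6765 − 0.0132) / 0.18 = 3.685 mg/L.

3.68 mg/L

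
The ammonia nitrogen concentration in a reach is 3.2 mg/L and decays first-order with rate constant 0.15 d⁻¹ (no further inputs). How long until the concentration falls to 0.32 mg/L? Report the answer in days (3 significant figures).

15.4 d

t = ln(C₀/C)/k = ln(3.2/0.32)/0.15 = 2.303/0.15 = 15.35 d.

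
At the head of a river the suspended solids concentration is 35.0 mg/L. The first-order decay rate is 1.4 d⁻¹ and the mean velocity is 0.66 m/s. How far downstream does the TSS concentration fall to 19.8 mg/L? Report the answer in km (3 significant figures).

23.2 km

From C = C₀·e^(−kt), t = ln(C₀/C)/k = ln(35.0/19.8)/1.4 = 0.5697/1.4 = 0.4069 d.
Distance = v·t = 0.66 m/s × 3.516e+04 s = 2.32e+04 m = 23.2 km.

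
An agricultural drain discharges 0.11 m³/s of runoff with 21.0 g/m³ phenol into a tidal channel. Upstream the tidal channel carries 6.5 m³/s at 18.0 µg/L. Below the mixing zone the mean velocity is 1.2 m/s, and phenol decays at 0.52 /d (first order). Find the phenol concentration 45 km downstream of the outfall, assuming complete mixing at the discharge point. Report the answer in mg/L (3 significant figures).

18.0 µg/L = 0.018 mg/L.
After complete mixing, C₀ = (0.11·21 + 6.5·0.018) / 6.61 = 0.3672 mg/L.
Travel time t = 4.5e+04 m / 1.2 m/s = 3.75e+04 s = 0.434 d.
C = 0.3672·exp(−0.52·0.434) = 0.3672·0.798 = 0.293 mg/L.

0.293 mg/L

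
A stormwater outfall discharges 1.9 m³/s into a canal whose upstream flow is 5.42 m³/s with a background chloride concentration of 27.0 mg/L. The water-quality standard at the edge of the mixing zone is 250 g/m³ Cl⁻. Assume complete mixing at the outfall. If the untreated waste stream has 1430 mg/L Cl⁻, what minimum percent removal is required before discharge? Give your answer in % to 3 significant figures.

38.0 %

Mass balance: 250·7.32 = 1.9·Cₑ + 5.42·27.
Cₑ = (1830 − 146.3) / 1.9 = 886.1 mg/L.
Required removal = 1 − 886.1/1430 = 38.03 %.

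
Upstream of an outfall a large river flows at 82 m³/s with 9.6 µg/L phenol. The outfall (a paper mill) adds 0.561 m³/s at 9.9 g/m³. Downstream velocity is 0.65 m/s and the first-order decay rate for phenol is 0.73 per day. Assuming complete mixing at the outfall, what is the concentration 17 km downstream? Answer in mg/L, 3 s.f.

9.6 µg/L = 0.0096 mg/L.
After complete mixing, C₀ = (0.561·9.9 + 82·0.0096) / 82.56 = 0.07681 mg/L.
Travel time t = 1.7e+04 m / 0.65 m/s = 2.615e+04 s = 0.3027 d.
C = 0.07681·exp(−0.73·0.3027) = 0.07681·0.8017 = 0.06158 mg/L.

0.0616 mg/L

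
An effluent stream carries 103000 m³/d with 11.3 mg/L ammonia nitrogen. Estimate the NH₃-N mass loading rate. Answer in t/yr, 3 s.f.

425 t/yr

103000 m³/d = 1.192 m³/s.
Mass flux = Q·C = 1.192 m³/s × 11.3 g/m³ = 13.47 g/s.
= 13.47 g/s × 31.56 = 425.1 t/yr.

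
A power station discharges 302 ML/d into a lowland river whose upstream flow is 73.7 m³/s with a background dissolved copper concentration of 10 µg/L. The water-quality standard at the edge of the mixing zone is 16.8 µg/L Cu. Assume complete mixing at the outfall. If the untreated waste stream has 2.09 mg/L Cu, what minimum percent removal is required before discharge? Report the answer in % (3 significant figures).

302 ML/d = 3.495 m³/s.
10 µg/L = 0.01 mg/L.
16.8 µg/L = 0.0168 mg/L.
Mass balance: 0.0168·77.2 = 3.495·Cₑ + 73.7·0.01.
Cₑ = (1.297 − 0.737) / 3.495 = 0.1602 mg/L.
Required removal = 1 − 0.1602/2.09 = 92.34 %.

92.3 %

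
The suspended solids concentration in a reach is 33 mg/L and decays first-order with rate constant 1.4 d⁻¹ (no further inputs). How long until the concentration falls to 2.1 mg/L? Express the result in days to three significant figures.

1.97 d

t = ln(C₀/C)/k = ln(33/2.1)/1.4 = 2.755/1.4 = 1.968 d.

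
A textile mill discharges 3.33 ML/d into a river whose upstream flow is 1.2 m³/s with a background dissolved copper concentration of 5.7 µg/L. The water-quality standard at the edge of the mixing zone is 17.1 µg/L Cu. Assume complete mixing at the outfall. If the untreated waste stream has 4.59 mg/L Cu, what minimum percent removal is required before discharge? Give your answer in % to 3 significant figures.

91.9 %

3.33 ML/d = 0.03854 m³/s.
5.7 µg/L = 0.0057 mg/L.
17.1 µg/L = 0.0171 mg/L.
Mass balance: 0.0171·1.239 = 0.03854·Cₑ + 1.2·0.0057.
Cₑ = (0.02118 − 0.00684) / 0.03854 = 0.372 mg/L.
Required removal = 1 − 0.372/4.59 = 91.89 %.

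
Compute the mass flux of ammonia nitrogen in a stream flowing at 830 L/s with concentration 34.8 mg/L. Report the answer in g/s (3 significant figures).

28.9 g/s

830 L/s = 0.83 m³/s.
Mass flux = Q·C = 0.83 m³/s × 34.8 g/m³ = 28.88 g/s.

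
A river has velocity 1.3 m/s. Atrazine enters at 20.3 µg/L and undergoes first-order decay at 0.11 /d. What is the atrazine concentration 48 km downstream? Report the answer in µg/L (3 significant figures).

19.4 µg/L

Travel time t = 48 km / 1.3 m/s = 4.8e+04/1.3 = 3.692e+04 s = 0.4274 d.
First-order decay: C = 20.3·exp(−0.11·0.4274) = 20.3·0.9541 = 19.37 µg/L.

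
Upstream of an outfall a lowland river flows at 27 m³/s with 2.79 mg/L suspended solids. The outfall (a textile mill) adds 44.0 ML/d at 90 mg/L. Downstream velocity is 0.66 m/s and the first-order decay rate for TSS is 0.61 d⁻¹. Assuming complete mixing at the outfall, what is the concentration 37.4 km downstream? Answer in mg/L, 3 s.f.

44.0 ML/d = 0.5093 m³/s.
After complete mixing, C₀ = (0.5093·90 + 27·2.79) / 27.51 = 4.404 mg/L.
Travel time t = 3.74e+04 m / 0.66 m/s = 5.667e+04 s = 0.6559 d.
C = 4.404·exp(−0.61·0.6559) = 4.404·0.6703 = 2.952 mg/L.

2.95 mg/L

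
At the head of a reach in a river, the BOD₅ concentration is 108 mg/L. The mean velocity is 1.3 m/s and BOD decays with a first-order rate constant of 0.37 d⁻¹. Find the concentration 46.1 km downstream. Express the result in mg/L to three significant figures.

Travel time t = 46.1 km / 1.3 m/s = 4.61e+04/1.3 = 3.546e+04 s = 0.4104 d.
First-order decay: C = 108·exp(−0.37·0.4104) = 108·0.8591 = 92.78 mg/L.

92.8 mg/L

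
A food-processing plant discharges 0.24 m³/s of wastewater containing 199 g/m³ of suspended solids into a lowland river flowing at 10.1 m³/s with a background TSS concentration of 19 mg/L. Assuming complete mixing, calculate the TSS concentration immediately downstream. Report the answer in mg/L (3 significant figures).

23.2 mg/L

Conservation of mass across the mixing zone: C = (0.24·199 + 10.1·19) / (0.24 + 10.1) = 239.7/10.34 = 23.18 mg/L.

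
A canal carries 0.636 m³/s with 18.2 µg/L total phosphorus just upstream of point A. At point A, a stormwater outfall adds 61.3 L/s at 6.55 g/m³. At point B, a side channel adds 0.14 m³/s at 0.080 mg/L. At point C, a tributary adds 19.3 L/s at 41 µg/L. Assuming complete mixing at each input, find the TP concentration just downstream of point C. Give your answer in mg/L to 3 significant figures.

0.496 mg/L

18.2 µg/L = 0.0182 mg/L.
61.3 L/s = 0.0613 m³/s.
After input A: C = (0.636·0.0182 + 0.0613·6.55) / 0.6973 = 0.5924 mg/L.
After input B: C = (0.6973·0.5924 + 0.14·0.08) / 0.8373 = 0.5067 mg/L.
19.3 L/s = 0.0193 m³/s.
41 µg/L = 0.041 mg/L.
After input C: C = (0.8373·0.5067 + 0.0193·0.041) / 0.8566 = 0.4962 mg/L.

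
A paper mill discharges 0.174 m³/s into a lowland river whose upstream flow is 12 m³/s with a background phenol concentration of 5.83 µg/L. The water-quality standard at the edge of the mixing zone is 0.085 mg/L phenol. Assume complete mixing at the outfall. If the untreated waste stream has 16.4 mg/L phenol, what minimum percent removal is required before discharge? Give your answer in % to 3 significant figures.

5.83 µg/L = 0.00583 mg/L.
Mass balance: 0.085·12.17 = 0.174·Cₑ + 12·0.00583.
Cₑ = (1.035 − 0.06996) / 0.174 = 5.545 mg/L.
Required removal = 1 − 5.545/16.4 = 66.19 %.

66.2 %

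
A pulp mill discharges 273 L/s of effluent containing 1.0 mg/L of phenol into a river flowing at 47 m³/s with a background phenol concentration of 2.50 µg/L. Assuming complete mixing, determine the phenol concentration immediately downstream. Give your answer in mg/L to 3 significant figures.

273 L/s = 0.273 m³/s.
2.50 µg/L = 0.0025 mg/L.
By mass balance at complete mixing, C = (0.273·1 + 47·0.0025) / (0.273 + 47) = 0.3905/47.27 = 0.008261 mg/L.

0.00826 mg/L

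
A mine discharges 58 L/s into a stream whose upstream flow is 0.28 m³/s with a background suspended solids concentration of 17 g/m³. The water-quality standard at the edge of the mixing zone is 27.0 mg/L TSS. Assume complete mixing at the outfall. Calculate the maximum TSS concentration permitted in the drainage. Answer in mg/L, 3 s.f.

75.3 mg/L

58 L/s = 0.058 m³/s.
Mass balance: 27·0.338 = 0.058·Cₑ + 0.28·17.
Cₑ = (9.126 − 4.76) / 0.058 = 75.28 mg/L.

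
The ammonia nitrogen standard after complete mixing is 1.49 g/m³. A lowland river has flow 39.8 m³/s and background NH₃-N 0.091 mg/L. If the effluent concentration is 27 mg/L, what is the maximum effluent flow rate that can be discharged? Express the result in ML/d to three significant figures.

Mass balance at complete mixing: C_std·(Q_w + Q_r) = Q_w·C_e + Q_r·C_b.
Rearranging, Q_w = Q_r·(C_std − C_b)/(C_e − C_std) = 39.8·(1.49 − 0.091) / (27 − 1.49) = 2.183 m³/s.
= 188.6 ML/d.

189 ML/d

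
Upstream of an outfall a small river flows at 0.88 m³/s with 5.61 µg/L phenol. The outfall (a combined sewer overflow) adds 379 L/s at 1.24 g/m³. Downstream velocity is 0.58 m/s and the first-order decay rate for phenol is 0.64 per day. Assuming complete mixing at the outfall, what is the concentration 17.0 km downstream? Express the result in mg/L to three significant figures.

379 L/s = 0.379 m³/s.
5.61 µg/L = 0.00561 mg/L.
After complete mixing, C₀ = (0.379·1.24 + 0.88·0.00561) / 1.259 = 0.3772 mg/L.
Travel time t = 1.7e+04 m / 0.58 m/s = 2.931e+04 s = 0.3392 d.
C = 0.3772·exp(−0.64·0.3392) = 0.3772·0.8048 = 0.3036 mg/L.

0.304 mg/L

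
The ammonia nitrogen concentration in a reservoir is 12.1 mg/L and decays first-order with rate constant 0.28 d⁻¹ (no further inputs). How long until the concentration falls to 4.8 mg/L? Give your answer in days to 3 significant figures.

t = ln(C₀/C)/k = ln(12.1/4.8)/0.28 = 0.9246/0.28 = 3.302 d.

3.30 d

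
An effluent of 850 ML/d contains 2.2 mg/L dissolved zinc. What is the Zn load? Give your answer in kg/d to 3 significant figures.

850 ML/d = 9.838 m³/s.
Mass flux = Q·C = 9.838 m³/s × 2.2 g/m³ = 21.64 g/s.
= 21.64 g/s × 86.4 = 1870 kg/d.

1870 kg/d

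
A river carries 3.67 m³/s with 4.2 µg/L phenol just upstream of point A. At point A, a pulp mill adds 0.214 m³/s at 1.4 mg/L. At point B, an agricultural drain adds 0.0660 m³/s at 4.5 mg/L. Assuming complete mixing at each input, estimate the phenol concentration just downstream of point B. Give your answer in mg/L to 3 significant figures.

0.155 mg/L

4.2 µg/L = 0.0042 mg/L.
After input A: C = (3.67·0.0042 + 0.214·1.4) / 3.884 = 0.08111 mg/L.
After input B: C = (3.884·0.08111 + 0.066·4.5) / 3.95 = 0.1549 mg/L.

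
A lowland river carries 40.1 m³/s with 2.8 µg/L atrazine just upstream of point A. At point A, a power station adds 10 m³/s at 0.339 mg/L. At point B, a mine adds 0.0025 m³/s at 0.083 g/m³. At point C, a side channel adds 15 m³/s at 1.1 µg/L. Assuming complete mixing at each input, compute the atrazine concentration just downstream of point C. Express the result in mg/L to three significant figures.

2.8 µg/L = 0.0028 mg/L.
After input A: C = (40.1·0.0028 + 10·0.339) / 50.1 = 0.06991 mg/L.
After input B: C = (50.1·0.06991 + 0.0025·0.083) / 50.1 = 0.06991 mg/L.
1.1 µg/L = 0.0011 mg/L.
After input C: C = (50.1·0.06991 + 15·0.0011) / 65.1 = 0.05405 mg/L.

0.0541 mg/L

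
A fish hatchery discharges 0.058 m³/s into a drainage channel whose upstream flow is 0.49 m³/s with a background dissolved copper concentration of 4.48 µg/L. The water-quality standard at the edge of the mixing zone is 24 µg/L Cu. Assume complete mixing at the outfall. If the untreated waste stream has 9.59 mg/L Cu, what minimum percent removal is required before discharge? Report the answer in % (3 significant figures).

98.0 %

4.48 µg/L = 0.00448 mg/L.
24 µg/L = 0.024 mg/L.
Mass balance: 0.024·0.548 = 0.058·Cₑ + 0.49·0.00448.
Cₑ = (0.01315 − 0.002195) / 0.058 = 0.1889 mg/L.
Required removal = 1 − 0.1889/9.59 = 98.03 %.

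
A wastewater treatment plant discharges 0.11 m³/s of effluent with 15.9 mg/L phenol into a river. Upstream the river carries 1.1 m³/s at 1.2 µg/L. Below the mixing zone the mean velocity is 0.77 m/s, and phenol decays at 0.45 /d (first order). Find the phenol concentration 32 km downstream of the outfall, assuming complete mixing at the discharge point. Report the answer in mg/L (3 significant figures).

1.2 µg/L = 0.0012 mg/L.
After complete mixing, C₀ = (0.11·15.9 + 1.1·0.0012) / 1.21 = 1.447 mg/L.
Travel time t = 3.2e+04 m / 0.77 m/s = 4.156e+04 s = 0.481 d.
C = 1.447·exp(−0.45·0.481) = 1.447·0.8054 = 1.165 mg/L.

1.17 mg/L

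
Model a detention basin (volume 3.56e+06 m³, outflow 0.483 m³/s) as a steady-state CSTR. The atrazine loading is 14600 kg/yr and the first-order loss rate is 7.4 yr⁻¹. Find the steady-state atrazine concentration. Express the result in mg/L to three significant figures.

Outflow Q = 0.483 m³/s × 3.156e+07 s/yr = 1.524e+07 m³/yr.
Steady-state CSTR mass balance: W = Q·C + k·V·C, so C = W/(Q + kV).
Q + kV = 1.524e+07 + 7.4·3.56e+06 = 4.159e+07 m³/yr.
C = 14600/4.159e+07 = 0.0003511 kg/m³ = 0.3511 mg/L.

0.351 mg/L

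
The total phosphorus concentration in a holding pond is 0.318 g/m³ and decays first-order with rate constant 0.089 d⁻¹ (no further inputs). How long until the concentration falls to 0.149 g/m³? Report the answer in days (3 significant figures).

t = ln(C₀/C)/k = ln(0.318/0.149)/0.089 = 0.7581/0.089 = 8.518 d.

8.52 d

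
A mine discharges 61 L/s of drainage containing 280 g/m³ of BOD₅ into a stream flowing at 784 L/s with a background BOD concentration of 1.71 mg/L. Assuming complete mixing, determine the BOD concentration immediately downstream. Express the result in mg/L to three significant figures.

61 L/s = 0.061 m³/s.
784 L/s = 0.784 m³/s.
Flow-weighted mixing gives C = (0.061·280 + 0.784·1.71) / (0.061 + 0.784) = 18.42/0.845 = 21.8 mg/L.

21.8 mg/L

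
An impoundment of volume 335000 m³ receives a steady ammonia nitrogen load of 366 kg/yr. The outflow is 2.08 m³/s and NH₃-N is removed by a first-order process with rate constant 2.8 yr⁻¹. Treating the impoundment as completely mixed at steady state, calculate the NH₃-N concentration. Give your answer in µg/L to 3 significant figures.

Outflow Q = 2.08 m³/s × 3.156e+07 s/yr = 6.564e+07 m³/yr.
Steady-state CSTR mass balance: W = Q·C + k·V·C, so C = W/(Q + kV).
Q + kV = 6.564e+07 + 2.8·335000 = 6.658e+07 m³/yr.
C = 366/6.658e+07 = 5.497e-06 kg/m³ = 0.005497 mg/L = 5.497 µg/L.

5.50 µg/L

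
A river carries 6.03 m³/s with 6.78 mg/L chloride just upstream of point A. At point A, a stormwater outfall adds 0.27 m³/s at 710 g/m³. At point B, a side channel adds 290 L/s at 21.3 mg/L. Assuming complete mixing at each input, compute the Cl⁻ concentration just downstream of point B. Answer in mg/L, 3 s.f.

36.2 mg/L

After input A: C = (6.03·6.78 + 0.27·710) / 6.3 = 36.92 mg/L.
290 L/s = 0.29 m³/s.
After input B: C = (6.3·36.92 + 0.29·21.3) / 6.59 = 36.23 mg/L.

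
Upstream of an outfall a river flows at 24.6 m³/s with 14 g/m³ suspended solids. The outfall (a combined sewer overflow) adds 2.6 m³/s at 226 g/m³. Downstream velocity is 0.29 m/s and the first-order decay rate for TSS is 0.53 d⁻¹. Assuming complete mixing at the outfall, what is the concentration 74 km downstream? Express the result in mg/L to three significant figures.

After complete mixing, C₀ = (2.6·226 + 24.6·14) / 27.2 = 34.26 mg/L.
Travel time t = 7.4e+04 m / 0.29 m/s = 2.552e+05 s = 2.953 d.
C = 34.26·exp(−0.53·2.953) = 34.26·0.209 = 7.162 mg/L.

7.16 mg/L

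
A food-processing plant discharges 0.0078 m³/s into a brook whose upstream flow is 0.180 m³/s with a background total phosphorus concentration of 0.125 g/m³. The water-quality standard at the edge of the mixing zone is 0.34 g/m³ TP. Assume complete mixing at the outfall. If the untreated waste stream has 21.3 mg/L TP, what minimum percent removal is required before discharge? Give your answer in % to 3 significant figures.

75.1 %

Mass balance: 0.34·0.1878 = 0.0078·Cₑ + 0.18·0.125.
Cₑ = (0.06385 − 0.0225) / 0.0078 = 5.302 mg/L.
Required removal = 1 − 5.302/21.3 = 75.11 %.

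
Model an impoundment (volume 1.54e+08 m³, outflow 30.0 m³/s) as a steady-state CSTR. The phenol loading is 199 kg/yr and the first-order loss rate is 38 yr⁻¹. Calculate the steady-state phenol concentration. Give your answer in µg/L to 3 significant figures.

0.0293 µg/L

Outflow Q = 30.0 m³/s × 3.156e+07 s/yr = 9.467e+08 m³/yr.
Steady-state CSTR mass balance: W = Q·C + k·V·C, so C = W/(Q + kV).
Q + kV = 9.467e+08 + 38·1.54e+08 = 6.799e+09 m³/yr.
C = 199/6.799e+09 = 2.927e-08 kg/m³ = 2.927e-05 mg/L = 0.02927 µg/L.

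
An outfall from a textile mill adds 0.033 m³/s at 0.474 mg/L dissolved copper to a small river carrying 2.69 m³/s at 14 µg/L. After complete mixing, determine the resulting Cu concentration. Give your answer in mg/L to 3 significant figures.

14 µg/L = 0.014 mg/L.
By mass balance at complete mixing, C = (0.033·0.474 + 2.69·0.014) / (0.033 + 2.69) = 0.0533/2.723 = 0.01957 mg/L.

0.0196 mg/L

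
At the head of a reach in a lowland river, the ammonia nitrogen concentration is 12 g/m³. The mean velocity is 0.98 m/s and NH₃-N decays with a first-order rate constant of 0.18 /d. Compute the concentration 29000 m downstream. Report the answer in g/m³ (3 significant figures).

Travel time t = 29000 m / 0.98 m/s = 2.9e+04/0.98 = 2.959e+04 s = 0.3425 d.
First-order decay: C = 12·exp(−0.18·0.3425) = 12·0.9402 = 11.28 g/m³.

11.3 g/m³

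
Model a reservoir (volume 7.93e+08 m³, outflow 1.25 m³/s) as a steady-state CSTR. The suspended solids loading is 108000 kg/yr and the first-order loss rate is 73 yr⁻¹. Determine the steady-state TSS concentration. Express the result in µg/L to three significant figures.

1.86 µg/L

Outflow Q = 1.25 m³/s × 3.156e+07 s/yr = 3.945e+07 m³/yr.
Steady-state CSTR mass balance: W = Q·C + k·V·C, so C = W/(Q + kV).
Q + kV = 3.945e+07 + 73·7.93e+08 = 5.793e+10 m³/yr.
C = 108000/5.793e+10 = 1.864e-06 kg/m³ = 0.001864 mg/L = 1.864 µg/L.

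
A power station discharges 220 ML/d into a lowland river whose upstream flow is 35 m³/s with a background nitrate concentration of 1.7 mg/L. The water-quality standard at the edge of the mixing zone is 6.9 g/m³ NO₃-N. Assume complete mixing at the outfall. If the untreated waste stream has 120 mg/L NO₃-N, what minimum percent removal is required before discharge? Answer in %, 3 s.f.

220 ML/d = 2.546 m³/s.
Mass balance: 6.9·37.55 = 2.546·Cₑ + 35·1.7.
Cₑ = (259.1 − 59.5) / 2.546 = 78.38 mg/L.
Required removal = 1 − 78.38/120 = 34.69 %.

34.7 %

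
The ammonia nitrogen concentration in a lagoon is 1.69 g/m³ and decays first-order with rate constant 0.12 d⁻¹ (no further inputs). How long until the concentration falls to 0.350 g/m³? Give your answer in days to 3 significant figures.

13.1 d

t = ln(C₀/C)/k = ln(1.69/0.350)/0.12 = 1.575/0.12 = 13.12 d.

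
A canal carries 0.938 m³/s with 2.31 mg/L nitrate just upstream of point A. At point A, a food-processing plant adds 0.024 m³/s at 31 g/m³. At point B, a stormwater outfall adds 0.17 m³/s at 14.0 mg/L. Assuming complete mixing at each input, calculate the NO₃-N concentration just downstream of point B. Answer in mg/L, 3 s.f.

4.67 mg/L

After input A: C = (0.938·2.31 + 0.024·31) / 0.962 = 3.026 mg/L.
After input B: C = (0.962·3.026 + 0.17·14) / 1.132 = 4.674 mg/L.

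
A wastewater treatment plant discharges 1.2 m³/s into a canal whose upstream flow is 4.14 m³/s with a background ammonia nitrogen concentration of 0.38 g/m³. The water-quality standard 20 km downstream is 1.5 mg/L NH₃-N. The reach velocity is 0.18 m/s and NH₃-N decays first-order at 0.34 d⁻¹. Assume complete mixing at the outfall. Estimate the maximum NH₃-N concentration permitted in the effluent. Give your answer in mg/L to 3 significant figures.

Travel time to the compliance point: t = 2e+04/0.18 = 1.111e+05 s = 1.286 d; decay factor exp(−0.34·1.286) = 0.6458.
So the concentration just after mixing may be at most 1.5/0.6458 = 2.323 mg/L.
Mass balance: 2.323·5.34 = 1.2·Cₑ + 4.14·0.38.
Cₑ = (12.4 − 1.573) / 1.2 = 9.025 mg/L.

9.02 mg/L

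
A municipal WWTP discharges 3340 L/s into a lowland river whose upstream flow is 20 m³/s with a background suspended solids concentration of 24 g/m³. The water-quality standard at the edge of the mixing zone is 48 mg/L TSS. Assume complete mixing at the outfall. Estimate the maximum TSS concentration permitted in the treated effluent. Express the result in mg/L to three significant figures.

3340 L/s = 3.34 m³/s.
Mass balance: 48·23.34 = 3.34·Cₑ + 20·24.
Cₑ = (1120 − 480) / 3.34 = 191.7 mg/L.

192 mg/L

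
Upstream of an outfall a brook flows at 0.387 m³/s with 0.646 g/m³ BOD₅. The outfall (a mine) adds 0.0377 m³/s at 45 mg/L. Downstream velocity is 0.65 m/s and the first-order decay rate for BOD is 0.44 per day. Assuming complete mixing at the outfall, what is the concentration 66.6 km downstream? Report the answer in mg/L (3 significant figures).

2.72 mg/L

After complete mixing, C₀ = (0.0377·45 + 0.387·0.646) / 0.4247 = 4.583 mg/L.
Travel time t = 6.66e+04 m / 0.65 m/s = 1.025e+05 s = 1.186 d.
C = 4.583·exp(−0.44·1.186) = 4.583·0.5935 = 2.72 mg/L.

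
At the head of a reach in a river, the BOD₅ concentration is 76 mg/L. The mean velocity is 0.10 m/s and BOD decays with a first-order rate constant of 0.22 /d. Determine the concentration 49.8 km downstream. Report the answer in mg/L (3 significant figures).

21.4 mg/L

Travel time t = 49.8 km / 0.10 m/s = 4.98e+04/0.10 = 4.98e+05 s = 5.764 d.
First-order decay: C = 76·exp(−0.22·5.764) = 76·0.2814 = 21.38 mg/L.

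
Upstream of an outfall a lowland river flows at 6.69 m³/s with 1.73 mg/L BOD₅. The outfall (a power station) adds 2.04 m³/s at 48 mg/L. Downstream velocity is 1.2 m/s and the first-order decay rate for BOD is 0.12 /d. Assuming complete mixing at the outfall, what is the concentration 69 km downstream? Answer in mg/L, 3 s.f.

11.6 mg/L

After complete mixing, C₀ = (2.04·48 + 6.69·1.73) / 8.73 = 12.54 mg/L.
Travel time t = 6.9e+04 m / 1.2 m/s = 5.75e+04 s = 0.6655 d.
C = 12.54·exp(−0.12·0.6655) = 12.54·0.9232 = 11.58 mg/L.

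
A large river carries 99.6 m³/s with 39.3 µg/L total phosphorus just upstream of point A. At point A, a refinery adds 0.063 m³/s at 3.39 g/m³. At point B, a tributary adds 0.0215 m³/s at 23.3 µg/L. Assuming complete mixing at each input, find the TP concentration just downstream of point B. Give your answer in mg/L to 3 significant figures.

39.3 µg/L = 0.0393 mg/L.
After input A: C = (99.6·0.0393 + 0.063·3.39) / 99.66 = 0.04142 mg/L.
23.3 µg/L = 0.0233 mg/L.
After input B: C = (99.66·0.04142 + 0.0215·0.0233) / 99.68 = 0.04141 mg/L.

0.0414 mg/L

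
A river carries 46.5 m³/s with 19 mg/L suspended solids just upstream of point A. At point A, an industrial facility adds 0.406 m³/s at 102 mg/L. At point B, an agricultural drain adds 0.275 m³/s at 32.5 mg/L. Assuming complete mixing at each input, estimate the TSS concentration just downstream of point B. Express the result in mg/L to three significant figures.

After input A: C = (46.5·19 + 0.406·102) / 46.91 = 19.72 mg/L.
After input B: C = (46.91·19.72 + 0.275·32.5) / 47.18 = 19.79 mg/L.

19.8 mg/L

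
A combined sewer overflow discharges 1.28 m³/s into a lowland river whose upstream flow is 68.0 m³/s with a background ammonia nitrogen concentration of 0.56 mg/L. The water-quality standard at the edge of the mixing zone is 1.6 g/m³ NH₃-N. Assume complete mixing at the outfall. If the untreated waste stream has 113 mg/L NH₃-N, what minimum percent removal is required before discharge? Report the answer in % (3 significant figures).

49.7 %

Mass balance: 1.6·69.28 = 1.28·Cₑ + 68·0.56.
Cₑ = (110.8 − 38.08) / 1.28 = 56.85 mg/L.
Required removal = 1 − 56.85/113 = 49.69 %.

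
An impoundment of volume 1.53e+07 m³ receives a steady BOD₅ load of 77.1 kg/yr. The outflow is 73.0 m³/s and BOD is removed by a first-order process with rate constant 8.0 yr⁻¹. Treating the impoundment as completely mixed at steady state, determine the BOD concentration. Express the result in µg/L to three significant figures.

Outflow Q = 73.0 m³/s × 3.156e+07 s/yr = 2.304e+09 m³/yr.
Steady-state CSTR mass balance: W = Q·C + k·V·C, so C = W/(Q + kV).
Q + kV = 2.304e+09 + 8.0·1.53e+07 = 2.426e+09 m³/yr.
C = 77.1/2.426e+09 = 3.178e-08 kg/m³ = 3.178e-05 mg/L = 0.03178 µg/L.

0.0318 µg/L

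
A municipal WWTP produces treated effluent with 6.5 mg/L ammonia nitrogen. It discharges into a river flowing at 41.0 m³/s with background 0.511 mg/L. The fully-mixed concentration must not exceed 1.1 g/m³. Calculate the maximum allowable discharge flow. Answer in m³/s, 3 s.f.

4.47 m³/s

Mass balance at complete mixing: C_std·(Q_w + Q_r) = Q_w·C_e + Q_r·C_b.
Rearranging, Q_w = Q_r·(C_std − C_b)/(C_e − C_std) = 41.0·(1.1 − 0.511) / (6.5 − 1.1) = 4.472 m³/s.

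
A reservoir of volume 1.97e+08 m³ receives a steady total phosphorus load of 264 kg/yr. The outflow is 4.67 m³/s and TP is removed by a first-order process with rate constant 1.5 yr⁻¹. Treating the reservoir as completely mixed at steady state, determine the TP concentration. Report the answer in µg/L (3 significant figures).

0.596 µg/L

Outflow Q = 4.67 m³/s × 3.156e+07 s/yr = 1.474e+08 m³/yr.
Steady-state CSTR mass balance: W = Q·C + k·V·C, so C = W/(Q + kV).
Q + kV = 1.474e+08 + 1.5·1.97e+08 = 4.429e+08 m³/yr.
C = 264/4.429e+08 = 5.961e-07 kg/m³ = 0.0005961 mg/L = 0.5961 µg/L.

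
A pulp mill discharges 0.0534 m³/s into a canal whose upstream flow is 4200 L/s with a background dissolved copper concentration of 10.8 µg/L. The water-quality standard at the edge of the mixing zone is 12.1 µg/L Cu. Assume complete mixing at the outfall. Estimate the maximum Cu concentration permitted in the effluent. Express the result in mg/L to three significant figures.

0.114 mg/L

4200 L/s = 4.2 m³/s.
10.8 µg/L = 0.0108 mg/L.
12.1 µg/L = 0.0121 mg/L.
Mass balance: 0.0121·4.253 = 0.0534·Cₑ + 4.2·0.0108.
Cₑ = (0.05147 − 0.04536) / 0.0534 = 0.1143 mg/L.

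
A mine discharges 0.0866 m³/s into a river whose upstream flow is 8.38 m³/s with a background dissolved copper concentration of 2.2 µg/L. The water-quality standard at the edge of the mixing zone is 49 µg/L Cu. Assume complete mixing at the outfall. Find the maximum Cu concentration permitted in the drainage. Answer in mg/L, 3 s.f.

2.2 µg/L = 0.0022 mg/L.
49 µg/L = 0.049 mg/L.
Mass balance: 0.049·8.467 = 0.0866·Cₑ + 8.38·0.0022.
Cₑ = (0.4149 − 0.01844) / 0.0866 = 4.578 mg/L.

4.58 mg/L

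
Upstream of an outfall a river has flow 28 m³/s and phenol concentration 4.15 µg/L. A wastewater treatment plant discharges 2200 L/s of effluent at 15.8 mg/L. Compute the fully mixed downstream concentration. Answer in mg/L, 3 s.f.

1.15 mg/L

2200 L/s = 2.2 m³/s.
4.15 µg/L = 0.00415 mg/L.
Flow-weighted mixing gives C = (2.2·15.8 + 28·0.00415) / (2.2 + 28) = 34.88/30.2 = 1.155 mg/L.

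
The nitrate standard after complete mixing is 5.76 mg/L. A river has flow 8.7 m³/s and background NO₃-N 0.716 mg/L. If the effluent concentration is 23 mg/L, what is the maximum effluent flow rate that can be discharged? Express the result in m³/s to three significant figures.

2.55 m³/s

Mass balance at complete mixing: C_std·(Q_w + Q_r) = Q_w·C_e + Q_r·C_b.
Rearranging, Q_w = Q_r·(C_std − C_b)/(C_e − C_std) = 8.7·(5.76 − 0.716) / (23 − 5.76) = 2.545 m³/s.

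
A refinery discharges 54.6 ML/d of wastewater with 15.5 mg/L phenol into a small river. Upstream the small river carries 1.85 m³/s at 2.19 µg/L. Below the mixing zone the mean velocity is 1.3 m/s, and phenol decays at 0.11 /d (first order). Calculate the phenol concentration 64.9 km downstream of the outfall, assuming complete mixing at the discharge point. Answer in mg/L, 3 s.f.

3.71 mg/L

54.6 ML/d = 0.6319 m³/s.
2.19 µg/L = 0.00219 mg/L.
After complete mixing, C₀ = (0.6319·15.5 + 1.85·0.00219) / 2.482 = 3.948 mg/L.
Travel time t = 6.49e+04 m / 1.3 m/s = 4.992e+04 s = 0.5778 d.
C = 3.948·exp(−0.11·0.5778) = 3.948·0.9384 = 3.705 mg/L.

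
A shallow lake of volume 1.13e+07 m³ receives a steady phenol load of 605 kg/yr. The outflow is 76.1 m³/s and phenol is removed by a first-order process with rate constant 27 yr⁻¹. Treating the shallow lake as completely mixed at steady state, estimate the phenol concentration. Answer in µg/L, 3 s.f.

Outflow Q = 76.1 m³/s × 3.156e+07 s/yr = 2.402e+09 m³/yr.
Steady-state CSTR mass balance: W = Q·C + k·V·C, so C = W/(Q + kV).
Q + kV = 2.402e+09 + 27·1.13e+07 = 2.707e+09 m³/yr.
C = 605/2.707e+09 = 2.235e-07 kg/m³ = 0.0002235 mg/L = 0.2235 µg/L.

0.224 µg/L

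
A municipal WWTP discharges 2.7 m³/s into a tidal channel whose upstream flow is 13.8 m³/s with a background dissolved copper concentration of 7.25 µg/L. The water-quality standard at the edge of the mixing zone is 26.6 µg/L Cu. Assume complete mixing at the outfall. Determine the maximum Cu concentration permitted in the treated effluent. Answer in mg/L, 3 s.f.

7.25 µg/L = 0.00725 mg/L.
26.6 µg/L = 0.0266 mg/L.
Mass balance: 0.0266·16.5 = 2.7·Cₑ + 13.8·0.00725.
Cₑ = (0.4389 − 0.1001) / 2.7 = 0.1255 mg/L.

0.125 mg/L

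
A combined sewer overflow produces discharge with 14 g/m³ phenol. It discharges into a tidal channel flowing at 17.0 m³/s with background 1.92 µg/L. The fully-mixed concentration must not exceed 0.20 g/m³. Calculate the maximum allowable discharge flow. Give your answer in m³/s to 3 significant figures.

1.92 µg/L = 0.00192 mg/L.
Mass balance at complete mixing: C_std·(Q_w + Q_r) = Q_w·C_e + Q_r·C_b.
Rearranging, Q_w = Q_r·(C_std − C_b)/(C_e − C_std) = 17.0·(0.2 − 0.00192) / (14 − 0.2) = 0.244 m³/s.

0.244 m³/s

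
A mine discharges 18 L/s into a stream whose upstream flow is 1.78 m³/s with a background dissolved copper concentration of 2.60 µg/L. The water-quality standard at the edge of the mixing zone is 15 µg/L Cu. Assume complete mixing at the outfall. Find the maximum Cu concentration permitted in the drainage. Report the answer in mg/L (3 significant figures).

18 L/s = 0.018 m³/s.
2.60 µg/L = 0.0026 mg/L.
15 µg/L = 0.015 mg/L.
Mass balance: 0.015·1.798 = 0.018·Cₑ + 1.78·0.0026.
Cₑ = (0.02697 − 0.004628) / 0.018 = 1.241 mg/L.

1.24 mg/L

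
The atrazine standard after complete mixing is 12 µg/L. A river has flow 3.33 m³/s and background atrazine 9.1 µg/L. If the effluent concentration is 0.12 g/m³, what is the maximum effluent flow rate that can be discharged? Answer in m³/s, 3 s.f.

0.0894 m³/s

9.1 µg/L = 0.0091 mg/L.
12 µg/L = 0.012 mg/L.
Mass balance at complete mixing: C_std·(Q_w + Q_r) = Q_w·C_e + Q_r·C_b.
Rearranging, Q_w = Q_r·(C_std − C_b)/(C_e − C_std) = 3.33·(0.012 − 0.0091) / (0.12 − 0.012) = 0.08942 m³/s.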